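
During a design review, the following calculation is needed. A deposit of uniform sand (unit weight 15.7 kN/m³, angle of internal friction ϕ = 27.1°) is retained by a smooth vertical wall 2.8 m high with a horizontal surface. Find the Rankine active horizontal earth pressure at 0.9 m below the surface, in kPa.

K_a = (1 − sin φ)/(1 + sin φ) = 0.3741.
σ_h = K_a γ z = 0.3741 × 15.7 × 0.9 = 5.285 kPa.

5.29 kPa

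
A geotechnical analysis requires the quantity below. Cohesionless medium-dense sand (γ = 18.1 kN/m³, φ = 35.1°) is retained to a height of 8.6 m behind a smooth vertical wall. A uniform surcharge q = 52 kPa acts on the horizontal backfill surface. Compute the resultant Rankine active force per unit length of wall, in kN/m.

301 kN/m

K_a = tan²(45° − φ/2) = 0.2698.
Soil triangle: ½ K_a γ H² = 0.5×0.2698×18.1×8.6² = 180.6 kN/m.
Surcharge rectangle: K_a q H = 0.2698×52×8.6 = 120.7 kN/m.
Total = 180.6 + 120.7 = 301.3 kN/m.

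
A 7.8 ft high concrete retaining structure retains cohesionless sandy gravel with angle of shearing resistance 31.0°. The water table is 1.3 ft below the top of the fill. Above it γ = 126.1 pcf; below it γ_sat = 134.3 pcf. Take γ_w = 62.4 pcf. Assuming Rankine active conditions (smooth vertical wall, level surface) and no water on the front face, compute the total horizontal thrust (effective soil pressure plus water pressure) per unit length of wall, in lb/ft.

K_a = tan²(45° − φ/2) = 0.3201.
γ' = 134.3 − 62.4 = 71.90 pcf. Depth below WT = 6.5 ft.
σ'_h at WT = K_a γ d_w = 52.47 psf; at base = 52.47 + K_a γ' × 6.5 = 202.1 psf.
P₁ (0–1.3 ft) = ½×52.47×1.3 = 34.11. P₂ (1.3–7.8 ft) = ½(52.47+202.1)×6.5 = 827.3.
P_w = ½ γ_w h₂² = 0.5×62.4×6.5² = 1318. Total = 34.11+827.3+1318 = 2180 lb/ft.

2180 lb/ft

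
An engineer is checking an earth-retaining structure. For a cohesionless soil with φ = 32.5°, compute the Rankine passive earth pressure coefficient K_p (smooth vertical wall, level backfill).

K_p = (1 + sin φ)/(1 − sin φ) = tan²(45° + 32.5°/2) = 3.322.

3.32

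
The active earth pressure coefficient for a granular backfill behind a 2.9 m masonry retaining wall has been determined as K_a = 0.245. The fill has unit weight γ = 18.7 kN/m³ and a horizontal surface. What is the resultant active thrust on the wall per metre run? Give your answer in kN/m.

19.3 kN/m

P = ½ K_a γ H² = 0.5 × 0.245 × 18.7 × 2.9² = 19.27 kN/m.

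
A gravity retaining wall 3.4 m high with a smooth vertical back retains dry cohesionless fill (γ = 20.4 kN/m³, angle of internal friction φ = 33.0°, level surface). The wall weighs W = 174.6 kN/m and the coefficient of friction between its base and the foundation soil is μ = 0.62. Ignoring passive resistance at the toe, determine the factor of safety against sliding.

3.11

K_a = tan²(45° − 33.0°/2) = 0.2948.
P_a = ½K_aγH² = 0.5×0.2948×20.4×3.4² = 34.76 kN/m, acting at H/3 = 1.133 m above the base.
FS_sliding = μW / P_a = 0.62×174.6 / 34.76 = 3.114.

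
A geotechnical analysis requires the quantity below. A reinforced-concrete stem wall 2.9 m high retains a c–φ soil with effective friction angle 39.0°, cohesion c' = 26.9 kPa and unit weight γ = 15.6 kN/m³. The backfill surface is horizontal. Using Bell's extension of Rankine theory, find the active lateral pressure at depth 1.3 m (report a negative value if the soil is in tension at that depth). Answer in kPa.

-21.0 kPa

K_a = (1 − sin φ)/(1 + sin φ) = 0.2275.
σ_a = K_a γ z − 2c√K_a = 0.2275×15.6×1.3 − 2×26.9×0.4770 = -21.05 kPa.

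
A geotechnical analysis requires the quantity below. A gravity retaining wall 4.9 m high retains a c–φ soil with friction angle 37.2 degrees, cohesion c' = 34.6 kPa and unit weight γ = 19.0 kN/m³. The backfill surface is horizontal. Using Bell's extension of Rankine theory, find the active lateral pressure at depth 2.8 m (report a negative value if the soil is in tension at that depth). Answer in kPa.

K_a = (1 − sin φ)/(1 + sin φ) = 0.2464.
σ_a = K_a γ z − 2c√K_a = 0.2464×19.0×2.8 − 2×34.6×0.4964 = -21.24 kPa.

-21.2 kPa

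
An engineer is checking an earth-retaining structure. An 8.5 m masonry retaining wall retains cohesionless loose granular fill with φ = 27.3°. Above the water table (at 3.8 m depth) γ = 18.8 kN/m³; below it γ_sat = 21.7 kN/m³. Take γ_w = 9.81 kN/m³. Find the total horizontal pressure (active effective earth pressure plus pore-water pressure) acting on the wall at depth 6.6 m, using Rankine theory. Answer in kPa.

K_a = (1 − sin φ)/(1 + sin φ) = 0.3711.
γ' = 21.7 − 9.81 = 11.89 kN/m³.
Effective vertical stress at 6.6 m: σ'_v = 18.8×3.8 + 11.89×2.80 = 104.7 kPa.
σ'_h = K_a σ'_v = 0.3711 × 104.7 = 38.87 kPa; u = γ_w × 2.80 = 27.47 kPa.
Total σ_h = 38.87 + 27.47 = 66.34 kPa.

66.3 kPa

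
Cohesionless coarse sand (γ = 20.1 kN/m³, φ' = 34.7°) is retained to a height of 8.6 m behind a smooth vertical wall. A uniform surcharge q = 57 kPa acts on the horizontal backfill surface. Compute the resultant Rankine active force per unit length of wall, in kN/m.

K_a = tan²(45° − φ/2) = 0.2745.
Soil triangle: ½ K_a γ H² = 0.5×0.2745×20.1×8.6² = 204.0 kN/m.
Surcharge rectangle: K_a q H = 0.2745×57×8.6 = 134.5 kN/m.
Total = 204.0 + 134.5 = 338.6 kN/m.

339 kN/m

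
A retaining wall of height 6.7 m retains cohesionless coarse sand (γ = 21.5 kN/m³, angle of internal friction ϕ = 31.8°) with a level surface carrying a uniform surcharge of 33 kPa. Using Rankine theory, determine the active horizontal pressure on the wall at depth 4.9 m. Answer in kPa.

K_a = (1 − sin φ)/(1 + sin φ) = 0.3098.
σ_v = γz + q = 21.5 × 4.9 + 33 = 138.4 kPa.
σ_h = K_a σ_v = 0.3098 × 138.4 = 42.86 kPa.

42.9 kPa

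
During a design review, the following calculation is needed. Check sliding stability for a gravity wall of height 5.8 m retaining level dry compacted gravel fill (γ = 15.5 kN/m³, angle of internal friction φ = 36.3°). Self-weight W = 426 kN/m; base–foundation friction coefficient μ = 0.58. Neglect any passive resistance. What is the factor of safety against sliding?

3.70

K_a = tan²(45° − 36.3°/2) = 0.2563.
P_a = ½K_aγH² = 0.5×0.2563×15.5×5.8² = 66.81 kN/m, acting at H/3 = 1.933 m above the base.
FS_sliding = μW / P_a = 0.58×426 / 66.81 = 3.698.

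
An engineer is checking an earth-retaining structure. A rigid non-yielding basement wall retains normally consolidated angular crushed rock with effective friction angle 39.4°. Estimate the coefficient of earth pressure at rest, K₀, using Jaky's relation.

0.365

K₀ = 1 − sin φ' = 1 − sin 39.4° = 0.3653.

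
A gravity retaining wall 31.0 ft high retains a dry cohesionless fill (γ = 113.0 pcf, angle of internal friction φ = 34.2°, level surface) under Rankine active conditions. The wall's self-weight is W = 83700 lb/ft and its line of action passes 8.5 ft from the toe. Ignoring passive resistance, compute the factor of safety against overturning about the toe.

4.52

K_a = tan²(45° − 34.2°/2) = 0.2803.
P_a = ½K_aγH² = 0.5×0.2803×113.0×31.0² = 15220 lb/ft, acting at H/3 = 10.33 ft above the base.
Overturning moment M_o = P_a × H/3 = 15220 × 10.33 = 157300.
Resisting moment M_r = W × 8.5 = 83700 × 8.5 = 711400.
FS_overturning = M_r/M_o = 711400/157300 = 4.523.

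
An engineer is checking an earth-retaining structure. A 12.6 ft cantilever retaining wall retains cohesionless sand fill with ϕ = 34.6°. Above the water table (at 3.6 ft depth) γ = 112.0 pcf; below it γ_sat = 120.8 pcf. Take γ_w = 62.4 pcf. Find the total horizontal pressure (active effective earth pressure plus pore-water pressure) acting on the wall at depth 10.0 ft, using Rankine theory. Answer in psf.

614 psf

K_a = (1 − sin φ)/(1 + sin φ) = 0.2756.
γ' = 120.8 − 62.4 = 58.40 pcf.
Effective vertical stress at 10.0 ft: σ'_v = 112.0×3.6 + 58.40×6.40 = 777.0 psf.
σ'_h = K_a σ'_v = 0.2756 × 777.0 = 214.2 psf; u = γ_w × 6.40 = 399.4 psf.
Total σ_h = 214.2 + 399.4 = 613.5 psf.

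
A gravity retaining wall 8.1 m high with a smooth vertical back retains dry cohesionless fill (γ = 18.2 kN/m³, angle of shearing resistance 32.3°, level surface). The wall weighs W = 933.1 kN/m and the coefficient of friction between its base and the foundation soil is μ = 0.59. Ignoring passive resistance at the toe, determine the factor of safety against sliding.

3.04

K_a = tan²(45° − 32.3°/2) = 0.3035.
P_a = ½K_aγH² = 0.5×0.3035×18.2×8.1² = 181.2 kN/m, acting at H/3 = 2.700 m above the base.
FS_sliding = μW / P_a = 0.59×933.1 / 181.2 = 3.038.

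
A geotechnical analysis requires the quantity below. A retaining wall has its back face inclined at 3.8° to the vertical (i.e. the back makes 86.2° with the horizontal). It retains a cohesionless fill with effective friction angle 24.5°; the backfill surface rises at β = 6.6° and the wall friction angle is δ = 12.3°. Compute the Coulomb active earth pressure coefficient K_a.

0.442

K_a = sin²(α+φ) / [sin²α · sin(α−δ) · (1 + √{sin(φ+δ)sin(φ−β) / (sin(α−δ)sin(α+β))})²].
With α = 86.2°, φ = 24.5°, δ = 12.3°, β = 6.6°: K_a = 0.4424.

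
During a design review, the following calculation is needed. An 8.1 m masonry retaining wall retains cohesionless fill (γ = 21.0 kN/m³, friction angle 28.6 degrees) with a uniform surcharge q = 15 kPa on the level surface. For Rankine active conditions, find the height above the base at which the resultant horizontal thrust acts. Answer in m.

K_a = 0.3525.
Triangular part P₁ = ½K_aγH² = 242.9 at H/3 = 2.700 m; rectangular part P₂ = K_a q H = 42.83 at H/2 = 4.050 m.
ȳ = (P₁·2.700 + P₂·4.050)/(P₁+P₂) = 2.902 m.

2.90 m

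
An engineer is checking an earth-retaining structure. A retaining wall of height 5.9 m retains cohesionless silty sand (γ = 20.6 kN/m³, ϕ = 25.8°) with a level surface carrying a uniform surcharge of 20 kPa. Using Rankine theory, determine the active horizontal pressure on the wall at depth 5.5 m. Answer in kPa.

52.5 kPa

K_a = (1 − sin φ)/(1 + sin φ) = 0.3935.
σ_v = γz + q = 20.6 × 5.5 + 20 = 133.3 kPa.
σ_h = K_a σ_v = 0.3935 × 133.3 = 52.45 kPa.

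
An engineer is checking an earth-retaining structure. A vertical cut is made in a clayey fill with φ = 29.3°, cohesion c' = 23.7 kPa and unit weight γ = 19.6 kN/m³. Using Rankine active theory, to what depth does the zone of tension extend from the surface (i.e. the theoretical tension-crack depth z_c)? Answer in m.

K_a = tan²(45° − 29.3°/2) = 0.3428; √K_a = 0.5855.
The active pressure is zero where K_a γ z = 2c√K_a, so z_c = 2c/(γ√K_a) = 2×23.7/(19.6×0.5855) = 4.130 m.

4.13 m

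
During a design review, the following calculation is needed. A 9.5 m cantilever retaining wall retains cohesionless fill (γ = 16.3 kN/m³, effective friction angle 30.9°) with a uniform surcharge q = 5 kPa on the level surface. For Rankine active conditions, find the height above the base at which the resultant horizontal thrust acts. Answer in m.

K_a = 0.3214.
Triangular part P₁ = ½K_aγH² = 236.4 at H/3 = 3.167 m; rectangular part P₂ = K_a q H = 15.27 at H/2 = 4.750 m.
ȳ = (P₁·3.167 + P₂·4.750)/(P₁+P₂) = 3.263 m.

3.26 m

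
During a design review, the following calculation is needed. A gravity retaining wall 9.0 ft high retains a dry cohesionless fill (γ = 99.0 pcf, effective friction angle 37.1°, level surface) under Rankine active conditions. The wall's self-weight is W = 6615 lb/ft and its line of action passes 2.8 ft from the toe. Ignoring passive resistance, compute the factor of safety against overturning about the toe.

K_a = tan²(45° − 37.1°/2) = 0.2475.
P_a = ½K_aγH² = 0.5×0.2475×99.0×9.0² = 992.3 lb/ft, acting at H/3 = 3.000 ft above the base.
Overturning moment M_o = P_a × H/3 = 992.3 × 3.000 = 2977.
Resisting moment M_r = W × 2.8 = 6615 × 2.8 = 18520.
FS_overturning = M_r/M_o = 18520/2977 = 6.222.

6.22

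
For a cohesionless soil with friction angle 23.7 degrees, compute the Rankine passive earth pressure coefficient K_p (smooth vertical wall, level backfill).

K_p = (1 + sin φ)/(1 − sin φ) = tan²(45° + 23.7°/2) = 2.344.

2.34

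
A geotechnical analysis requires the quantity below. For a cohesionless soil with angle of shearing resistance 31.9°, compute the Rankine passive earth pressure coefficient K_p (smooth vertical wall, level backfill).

K_p = (1 + sin φ)/(1 − sin φ) = tan²(45° + 31.9°/2) = 3.241.

3.24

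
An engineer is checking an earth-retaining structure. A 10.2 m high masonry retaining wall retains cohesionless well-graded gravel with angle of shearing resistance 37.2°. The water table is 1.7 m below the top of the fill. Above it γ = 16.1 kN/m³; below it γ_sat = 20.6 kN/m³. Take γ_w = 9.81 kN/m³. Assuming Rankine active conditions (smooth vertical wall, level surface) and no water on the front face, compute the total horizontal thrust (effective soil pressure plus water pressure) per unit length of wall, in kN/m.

K_a = tan²(45° − φ/2) = 0.2464.
γ' = 20.6 − 9.81 = 10.79 kN/m³. Depth below WT = 8.5 m.
σ'_h at WT = K_a γ d_w = 6.744 kPa; at base = 6.744 + K_a γ' × 8.5 = 29.34 kPa.
P₁ (0–1.7 m) = ½×6.744×1.7 = 5.733. P₂ (1.7–10.2 m) = ½(6.744+29.34)×8.5 = 153.4.
P_w = ½ γ_w h₂² = 0.5×9.81×8.5² = 354.4. Total = 5.733+153.4+354.4 = 513.5 kN/m.

513 kN/m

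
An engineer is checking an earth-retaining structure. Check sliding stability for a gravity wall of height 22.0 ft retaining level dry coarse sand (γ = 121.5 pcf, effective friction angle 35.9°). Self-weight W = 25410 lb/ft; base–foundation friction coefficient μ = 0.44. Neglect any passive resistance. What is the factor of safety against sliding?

1.46

K_a = tan²(45° − 35.9°/2) = 0.2607.
P_a = ½K_aγH² = 0.5×0.2607×121.5×22.0² = 7666 lb/ft, acting at H/3 = 7.333 ft above the base.
FS_sliding = μW / P_a = 0.44×25410 / 7666 = 1.458.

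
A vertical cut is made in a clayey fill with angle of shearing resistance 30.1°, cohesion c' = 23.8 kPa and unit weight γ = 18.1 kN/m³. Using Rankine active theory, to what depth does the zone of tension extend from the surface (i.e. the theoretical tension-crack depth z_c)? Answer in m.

K_a = tan²(45° − 30.1°/2) = 0.3320; √K_a = 0.5762.
The active pressure is zero where K_a γ z = 2c√K_a, so z_c = 2c/(γ√K_a) = 2×23.8/(18.1×0.5762) = 4.564 m.

4.56 m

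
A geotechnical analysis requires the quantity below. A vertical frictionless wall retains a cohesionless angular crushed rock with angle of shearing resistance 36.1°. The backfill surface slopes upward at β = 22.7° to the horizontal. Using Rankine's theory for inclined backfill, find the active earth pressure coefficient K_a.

K_a = cos β · (cos β − √(cos²β − cos²φ)) / (cos β + √(cos²β − cos²φ)).
cos β = 0.9225, cos φ = 0.8080, √(cos²β − cos²φ) = 0.4452.
K_a = 0.9225 × (0.9225 − 0.4452)/(0.9225 + 0.4452) = 0.3219.

0.322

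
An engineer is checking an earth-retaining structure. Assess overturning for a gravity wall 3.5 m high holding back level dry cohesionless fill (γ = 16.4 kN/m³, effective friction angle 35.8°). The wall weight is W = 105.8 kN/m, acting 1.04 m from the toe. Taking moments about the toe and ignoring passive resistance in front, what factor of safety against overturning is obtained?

K_a = tan²(45° − 35.8°/2) = 0.2619.
P_a = ½K_aγH² = 0.5×0.2619×16.4×3.5² = 26.30 kN/m, acting at H/3 = 1.167 m above the base.
Overturning moment M_o = P_a × H/3 = 26.30 × 1.167 = 30.69.
Resisting moment M_r = W × 1.04 = 105.8 × 1.04 = 110.0.
FS_overturning = M_r/M_o = 110.0/30.69 = 3.585.

3.59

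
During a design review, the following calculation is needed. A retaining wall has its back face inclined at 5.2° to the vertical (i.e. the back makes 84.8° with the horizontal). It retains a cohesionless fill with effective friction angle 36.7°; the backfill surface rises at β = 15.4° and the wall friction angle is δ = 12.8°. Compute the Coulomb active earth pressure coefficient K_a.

K_a = sin²(α+φ) / [sin²α · sin(α−δ) · (1 + √{sin(φ+δ)sin(φ−β) / (sin(α−δ)sin(α+β))})²].
With α = 84.8°, φ = 36.7°, δ = 12.8°, β = 15.4°: K_a = 0.3236.

0.324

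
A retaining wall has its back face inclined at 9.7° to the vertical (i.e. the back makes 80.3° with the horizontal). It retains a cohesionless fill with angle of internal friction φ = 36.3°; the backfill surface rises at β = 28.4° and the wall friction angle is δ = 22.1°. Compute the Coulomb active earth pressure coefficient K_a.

K_a = sin²(α+φ) / [sin²α · sin(α−δ) · (1 + √{sin(φ+δ)sin(φ−β) / (sin(α−δ)sin(α+β))})²].
With α = 80.3°, φ = 36.3°, δ = 22.1°, β = 28.4°: K_a = 0.5074.

0.507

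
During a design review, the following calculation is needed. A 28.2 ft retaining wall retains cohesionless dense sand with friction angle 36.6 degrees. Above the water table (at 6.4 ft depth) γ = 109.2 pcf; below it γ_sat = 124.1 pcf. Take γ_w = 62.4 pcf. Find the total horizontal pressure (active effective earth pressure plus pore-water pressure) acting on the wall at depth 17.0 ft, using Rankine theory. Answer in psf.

1000 psf

K_a = (1 − sin φ)/(1 + sin φ) = 0.2530.
γ' = 124.1 − 62.4 = 61.70 pcf.
Effective vertical stress at 17.0 ft: σ'_v = 109.2×6.4 + 61.70×10.6 = 1353 psf.
σ'_h = K_a σ'_v = 0.2530 × 1353 = 342.2 psf; u = γ_w × 10.6 = 661.4 psf.
Total σ_h = 342.2 + 661.4 = 1004 psf.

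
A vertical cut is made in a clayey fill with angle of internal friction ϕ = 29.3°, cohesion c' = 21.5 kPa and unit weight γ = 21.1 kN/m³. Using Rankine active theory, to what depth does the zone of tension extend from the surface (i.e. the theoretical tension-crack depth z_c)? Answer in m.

3.48 m

K_a = tan²(45° − 29.3°/2) = 0.3428; √K_a = 0.5855.
The active pressure is zero where K_a γ z = 2c√K_a, so z_c = 2c/(γ√K_a) = 2×21.5/(21.1×0.5855) = 3.480 m.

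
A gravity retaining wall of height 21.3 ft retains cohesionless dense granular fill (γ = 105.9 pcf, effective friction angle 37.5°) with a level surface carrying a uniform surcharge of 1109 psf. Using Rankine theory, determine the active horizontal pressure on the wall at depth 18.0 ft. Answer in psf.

733 psf

K_a = (1 − sin φ)/(1 + sin φ) = 0.2432.
σ_v = γz + q = 105.9 × 18.0 + 1109 = 3015 psf.
σ_h = K_a σ_v = 0.2432 × 3015 = 733.3 psf.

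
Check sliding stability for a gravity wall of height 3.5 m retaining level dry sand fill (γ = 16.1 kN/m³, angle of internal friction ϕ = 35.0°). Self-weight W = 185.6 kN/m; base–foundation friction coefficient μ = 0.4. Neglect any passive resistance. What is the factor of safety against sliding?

2.78

K_a = tan²(45° − 35.0°/2) = 0.2710.
P_a = ½K_aγH² = 0.5×0.2710×16.1×3.5² = 26.72 kN/m, acting at H/3 = 1.167 m above the base.
FS_sliding = μW / P_a = 0.4×185.6 / 26.72 = 2.778.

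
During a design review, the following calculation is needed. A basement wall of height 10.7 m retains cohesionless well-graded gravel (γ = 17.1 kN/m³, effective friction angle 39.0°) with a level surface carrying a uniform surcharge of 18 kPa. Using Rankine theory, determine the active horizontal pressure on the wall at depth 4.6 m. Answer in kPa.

22.0 kPa

K_a = (1 − sin φ)/(1 + sin φ) = 0.2275.
σ_v = γz + q = 17.1 × 4.6 + 18 = 96.66 kPa.
σ_h = K_a σ_v = 0.2275 × 96.66 = 21.99 kPa.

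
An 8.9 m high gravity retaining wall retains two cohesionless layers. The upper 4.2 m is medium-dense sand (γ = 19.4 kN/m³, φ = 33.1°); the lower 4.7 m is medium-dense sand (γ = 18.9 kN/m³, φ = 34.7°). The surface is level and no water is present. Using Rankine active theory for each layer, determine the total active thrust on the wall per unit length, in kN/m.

213 kN/m

K_a1 = tan²(45°−33.1°/2) = 0.2936; K_a2 = tan²(45°−34.7°/2) = 0.2745.
Layer 1: σ at base = K_a1 γ₁ h₁ = 23.92 kPa; P₁ = ½×23.92×4.2 = 50.23.
Layer 2: σ_v at top = γ₁h₁ = 81.48; σ_h top = K_a2×81.48 = 22.36; σ_h base = K_a2×(81.48+18.9×4.7) = 46.75.
P₂ = ½(22.36+46.75)×4.7 = 162.4. Total P_a = 50.23+162.4 = 212.6 kN/m.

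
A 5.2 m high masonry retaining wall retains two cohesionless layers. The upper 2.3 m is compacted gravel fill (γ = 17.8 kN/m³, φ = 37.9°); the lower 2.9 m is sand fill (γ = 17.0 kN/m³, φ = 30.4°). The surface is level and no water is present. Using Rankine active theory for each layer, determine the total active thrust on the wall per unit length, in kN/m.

K_a1 = tan²(45°−37.9°/2) = 0.2389; K_a2 = tan²(45°−30.4°/2) = 0.3280.
Layer 1: σ at base = K_a1 γ₁ h₁ = 9.782 kPa; P₁ = ½×9.782×2.3 = 11.25.
Layer 2: σ_v at top = γ₁h₁ = 40.94; σ_h top = K_a2×40.94 = 13.43; σ_h base = K_a2×(40.94+17.0×2.9) = 29.60.
P₂ = ½(13.43+29.60)×2.9 = 62.39. Total P_a = 11.25+62.39 = 73.64 kN/m.

73.6 kN/m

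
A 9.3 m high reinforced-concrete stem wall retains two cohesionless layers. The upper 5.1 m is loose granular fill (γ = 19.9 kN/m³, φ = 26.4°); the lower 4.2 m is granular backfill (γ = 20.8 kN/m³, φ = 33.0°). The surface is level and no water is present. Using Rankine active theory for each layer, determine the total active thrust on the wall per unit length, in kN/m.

K_a1 = tan²(45°−26.4°/2) = 0.3844; K_a2 = tan²(45°−33.0°/2) = 0.2948.
Layer 1: σ at base = K_a1 γ₁ h₁ = 39.02 kPa; P₁ = ½×39.02×5.1 = 99.49.
Layer 2: σ_v at top = γ₁h₁ = 101.5; σ_h top = K_a2×101.5 = 29.92; σ_h base = K_a2×(101.5+20.8×4.2) = 55.67.
P₂ = ½(29.92+55.67)×4.2 = 179.7. Total P_a = 99.49+179.7 = 279.2 kN/m.

279 kN/m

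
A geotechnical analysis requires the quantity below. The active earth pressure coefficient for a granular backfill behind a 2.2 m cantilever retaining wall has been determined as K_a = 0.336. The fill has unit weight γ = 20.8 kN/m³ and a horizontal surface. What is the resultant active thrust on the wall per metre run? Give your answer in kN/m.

P = ½ K_a γ H² = 0.5 × 0.336 × 20.8 × 2.2² = 16.91 kN/m.

16.9 kN/m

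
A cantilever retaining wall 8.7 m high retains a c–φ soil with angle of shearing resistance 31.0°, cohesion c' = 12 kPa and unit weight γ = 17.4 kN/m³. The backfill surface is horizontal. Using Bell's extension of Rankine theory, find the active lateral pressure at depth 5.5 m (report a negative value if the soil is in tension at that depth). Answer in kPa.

17.1 kPa

K_a = (1 − sin φ)/(1 + sin φ) = 0.3201.
σ_a = K_a γ z − 2c√K_a = 0.3201×17.4×5.5 − 2×12×0.5658 = 17.05 kPa.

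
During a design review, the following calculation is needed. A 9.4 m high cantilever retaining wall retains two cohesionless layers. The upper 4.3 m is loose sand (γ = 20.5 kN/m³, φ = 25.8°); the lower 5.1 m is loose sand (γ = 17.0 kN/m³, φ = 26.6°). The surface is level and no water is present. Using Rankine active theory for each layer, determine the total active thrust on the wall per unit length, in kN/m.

K_a1 = tan²(45°−25.8°/2) = 0.3935; K_a2 = tan²(45°−26.6°/2) = 0.3814.
Layer 1: σ at base = K_a1 γ₁ h₁ = 34.69 kPa; P₁ = ½×34.69×4.3 = 74.58.
Layer 2: σ_v at top = γ₁h₁ = 88.15; σ_h top = K_a2×88.15 = 33.62; σ_h base = K_a2×(88.15+17.0×5.1) = 66.70.
P₂ = ½(33.62+66.70)×5.1 = 255.8. Total P_a = 74.58+255.8 = 330.4 kN/m.

330 kN/m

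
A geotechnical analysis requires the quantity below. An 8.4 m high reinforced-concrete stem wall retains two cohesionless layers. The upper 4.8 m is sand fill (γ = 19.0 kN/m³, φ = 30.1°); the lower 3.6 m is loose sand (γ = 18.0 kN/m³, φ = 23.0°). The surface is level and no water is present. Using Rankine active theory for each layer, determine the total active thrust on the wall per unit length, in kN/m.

K_a1 = tan²(45°−30.1°/2) = 0.3320; K_a2 = tan²(45°−23.0°/2) = 0.4381.
Layer 1: σ at base = K_a1 γ₁ h₁ = 30.28 kPa; P₁ = ½×30.28×4.8 = 72.67.
Layer 2: σ_v at top = γ₁h₁ = 91.20; σ_h top = K_a2×91.20 = 39.95; σ_h base = K_a2×(91.20+18.0×3.6) = 68.34.
P₂ = ½(39.95+68.34)×3.6 = 194.9. Total P_a = 72.67+194.9 = 267.6 kN/m.

268 kN/m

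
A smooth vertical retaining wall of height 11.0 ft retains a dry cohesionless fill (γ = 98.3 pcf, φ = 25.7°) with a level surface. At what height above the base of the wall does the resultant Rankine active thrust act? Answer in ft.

3.67 ft

K_a = 0.3950.
The pressure distribution is triangular, so the resultant acts at H/3 above the base = 11.0/3 = 3.667 ft.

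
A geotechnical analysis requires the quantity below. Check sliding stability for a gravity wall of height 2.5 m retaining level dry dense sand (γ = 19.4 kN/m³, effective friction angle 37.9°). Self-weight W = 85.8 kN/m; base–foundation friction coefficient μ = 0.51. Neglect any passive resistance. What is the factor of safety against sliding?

3.02

K_a = tan²(45° − 37.9°/2) = 0.2389.
P_a = ½K_aγH² = 0.5×0.2389×19.4×2.5² = 14.49 kN/m, acting at H/3 = 0.8333 m above the base.
FS_sliding = μW / P_a = 0.51×85.8 / 14.49 = 3.021.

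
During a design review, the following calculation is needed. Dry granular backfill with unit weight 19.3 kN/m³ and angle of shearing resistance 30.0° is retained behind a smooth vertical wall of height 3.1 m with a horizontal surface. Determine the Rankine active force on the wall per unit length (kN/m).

K_a = tan²(45° − φ/2) = 0.3333.
P_a = ½ K_a γ H² = 0.5 × 0.3333 × 19.3 × 3.1² = 30.91 kN/m.

30.9 kN/m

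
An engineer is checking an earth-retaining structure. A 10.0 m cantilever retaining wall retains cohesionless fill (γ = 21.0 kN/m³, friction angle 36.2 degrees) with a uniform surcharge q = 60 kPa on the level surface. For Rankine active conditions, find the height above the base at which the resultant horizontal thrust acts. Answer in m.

3.94 m

K_a = 0.2574.
Triangular part P₁ = ½K_aγH² = 270.3 at H/3 = 3.333 m; rectangular part P₂ = K_a q H = 154.4 at H/2 = 5.000 m.
ȳ = (P₁·3.333 + P₂·5.000)/(P₁+P₂) = 3.939 m.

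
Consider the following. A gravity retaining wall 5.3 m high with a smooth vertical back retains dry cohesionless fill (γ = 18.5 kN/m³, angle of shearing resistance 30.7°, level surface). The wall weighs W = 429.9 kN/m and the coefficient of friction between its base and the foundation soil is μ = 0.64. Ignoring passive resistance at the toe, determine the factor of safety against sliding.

K_a = tan²(45° − 30.7°/2) = 0.3240.
P_a = ½K_aγH² = 0.5×0.3240×18.5×5.3² = 84.19 kN/m, acting at H/3 = 1.767 m above the base.
FS_sliding = μW / P_a = 0.64×429.9 / 84.19 = 3.268.

3.27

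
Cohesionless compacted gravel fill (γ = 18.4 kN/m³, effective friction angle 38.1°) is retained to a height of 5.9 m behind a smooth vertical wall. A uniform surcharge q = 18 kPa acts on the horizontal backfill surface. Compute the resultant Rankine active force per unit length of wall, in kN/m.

101 kN/m

K_a = tan²(45° − φ/2) = 0.2368.
Soil triangle: ½ K_a γ H² = 0.5×0.2368×18.4×5.9² = 75.85 kN/m.
Surcharge rectangle: K_a q H = 0.2368×18×5.9 = 25.15 kN/m.
Total = 75.85 + 25.15 = 101.0 kN/m.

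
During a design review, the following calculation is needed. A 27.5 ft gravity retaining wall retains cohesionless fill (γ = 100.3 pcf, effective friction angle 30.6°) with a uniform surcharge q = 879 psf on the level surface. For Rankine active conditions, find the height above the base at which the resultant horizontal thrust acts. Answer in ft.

11.0 ft

K_a = 0.3253.
Triangular part P₁ = ½K_aγH² = 12340 at H/3 = 9.167 ft; rectangular part P₂ = K_a q H = 7864 at H/2 = 13.75 ft.
ȳ = (P₁·9.167 + P₂·13.75)/(P₁+P₂) = 10.95 ft.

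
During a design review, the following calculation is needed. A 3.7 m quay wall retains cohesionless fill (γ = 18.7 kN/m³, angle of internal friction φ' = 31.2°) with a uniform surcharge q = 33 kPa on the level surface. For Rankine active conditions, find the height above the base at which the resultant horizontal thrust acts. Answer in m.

K_a = 0.3175.
Triangular part P₁ = ½K_aγH² = 40.64 at H/3 = 1.233 m; rectangular part P₂ = K_a q H = 38.77 at H/2 = 1.850 m.
ȳ = (P₁·1.233 + P₂·1.850)/(P₁+P₂) = 1.534 m.

1.53 m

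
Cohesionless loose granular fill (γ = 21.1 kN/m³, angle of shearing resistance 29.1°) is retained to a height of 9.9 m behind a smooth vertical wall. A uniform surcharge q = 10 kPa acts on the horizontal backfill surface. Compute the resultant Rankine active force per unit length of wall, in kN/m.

392 kN/m

K_a = tan²(45° − φ/2) = 0.3456.
Soil triangle: ½ K_a γ H² = 0.5×0.3456×21.1×9.9² = 357.3 kN/m.
Surcharge rectangle: K_a q H = 0.3456×10×9.9 = 34.21 kN/m.
Total = 357.3 + 34.21 = 391.6 kN/m.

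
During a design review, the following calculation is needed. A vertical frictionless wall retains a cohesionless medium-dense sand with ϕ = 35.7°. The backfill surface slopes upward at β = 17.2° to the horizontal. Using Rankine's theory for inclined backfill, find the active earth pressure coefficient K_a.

0.296

K_a = cos β · (cos β − √(cos²β − cos²φ)) / (cos β + √(cos²β − cos²φ)).
cos β = 0.9553, cos φ = 0.8121, √(cos²β − cos²φ) = 0.5031.
K_a = 0.9553 × (0.9553 − 0.5031)/(0.9553 + 0.5031) = 0.2962.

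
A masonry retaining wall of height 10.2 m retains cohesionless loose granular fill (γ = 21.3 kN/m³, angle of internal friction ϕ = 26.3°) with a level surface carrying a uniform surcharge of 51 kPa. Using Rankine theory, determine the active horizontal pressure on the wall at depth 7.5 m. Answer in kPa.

K_a = (1 − sin φ)/(1 + sin φ) = 0.3859.
σ_v = γz + q = 21.3 × 7.5 + 51 = 210.8 kPa.
σ_h = K_a σ_v = 0.3859 × 210.8 = 81.34 kPa.

81.3 kPa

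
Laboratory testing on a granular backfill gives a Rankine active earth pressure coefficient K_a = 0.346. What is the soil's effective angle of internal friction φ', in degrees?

29.1°

K_a = tan²(45° − φ/2) ⇒ 45° − φ/2 = arctan(√0.346) = 30.46°.
φ = 2(45° − 30.46°) = 29.07°.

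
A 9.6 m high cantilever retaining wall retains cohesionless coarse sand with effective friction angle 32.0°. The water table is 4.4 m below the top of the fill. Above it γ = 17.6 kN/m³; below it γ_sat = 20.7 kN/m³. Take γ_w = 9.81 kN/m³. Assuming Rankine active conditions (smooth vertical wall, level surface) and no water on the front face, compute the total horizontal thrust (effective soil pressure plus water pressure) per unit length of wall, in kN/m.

354 kN/m

K_a = tan²(45° − φ/2) = 0.3073.
γ' = 20.7 − 9.81 = 10.89 kN/m³. Depth below WT = 5.2 m.
σ'_h at WT = K_a γ d_w = 23.79 kPa; at base = 23.79 + K_a γ' × 5.2 = 41.19 kPa.
P₁ (0–4.4 m) = ½×23.79×4.4 = 52.35. P₂ (4.4–9.6 m) = ½(23.79+41.19)×5.2 = 169.0.
P_w = ½ γ_w h₂² = 0.5×9.81×5.2² = 132.6. Total = 52.35+169.0+132.6 = 353.9 kN/m.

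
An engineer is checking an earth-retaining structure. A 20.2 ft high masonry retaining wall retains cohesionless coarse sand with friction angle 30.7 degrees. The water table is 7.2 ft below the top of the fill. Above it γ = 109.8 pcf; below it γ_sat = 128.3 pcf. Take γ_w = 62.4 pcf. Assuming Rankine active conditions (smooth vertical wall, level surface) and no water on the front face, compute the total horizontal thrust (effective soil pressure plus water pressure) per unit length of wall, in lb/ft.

11300 lb/ft

K_a = tan²(45° − φ/2) = 0.3240.
γ' = 128.3 − 62.4 = 65.90 pcf. Depth below WT = 13.0 ft.
σ'_h at WT = K_a γ d_w = 256.2 psf; at base = 256.2 + K_a γ' × 13.0 = 533.8 psf.
P₁ (0–7.2 ft) = ½×256.2×7.2 = 922.2. P₂ (7.2–20.2 ft) = ½(256.2+533.8)×13.0 = 5134.
P_w = ½ γ_w h₂² = 0.5×62.4×13.0² = 5273. Total = 922.2+5134+5273 = 11330 lb/ft.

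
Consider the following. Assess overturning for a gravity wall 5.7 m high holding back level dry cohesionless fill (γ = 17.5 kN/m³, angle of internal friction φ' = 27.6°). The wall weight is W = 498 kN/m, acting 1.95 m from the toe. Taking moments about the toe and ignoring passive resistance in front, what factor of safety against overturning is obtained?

4.90

K_a = tan²(45° − 27.6°/2) = 0.3668.
P_a = ½K_aγH² = 0.5×0.3668×17.5×5.7² = 104.3 kN/m, acting at H/3 = 1.900 m above the base.
Overturning moment M_o = P_a × H/3 = 104.3 × 1.900 = 198.1.
Resisting moment M_r = W × 1.95 = 498 × 1.95 = 971.1.
FS_overturning = M_r/M_o = 971.1/198.1 = 4.902.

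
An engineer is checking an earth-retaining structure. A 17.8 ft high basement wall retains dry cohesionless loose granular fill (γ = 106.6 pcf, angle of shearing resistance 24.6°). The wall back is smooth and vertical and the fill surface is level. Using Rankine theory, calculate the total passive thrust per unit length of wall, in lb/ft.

K_p = tan²(45° + φ/2) = 2.426.
P_p = ½ K_p γ H² = 0.5 × 2.426 × 106.6 × 17.8² = 40970 lb/ft.

41000 lb/ft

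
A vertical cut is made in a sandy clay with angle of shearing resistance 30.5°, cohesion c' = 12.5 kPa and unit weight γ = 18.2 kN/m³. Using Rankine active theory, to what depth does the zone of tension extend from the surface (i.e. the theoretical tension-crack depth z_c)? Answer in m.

2.40 m

K_a = tan²(45° − 30.5°/2) = 0.3267; √K_a = 0.5715.
The active pressure is zero where K_a γ z = 2c√K_a, so z_c = 2c/(γ√K_a) = 2×12.5/(18.2×0.5715) = 2.403 m.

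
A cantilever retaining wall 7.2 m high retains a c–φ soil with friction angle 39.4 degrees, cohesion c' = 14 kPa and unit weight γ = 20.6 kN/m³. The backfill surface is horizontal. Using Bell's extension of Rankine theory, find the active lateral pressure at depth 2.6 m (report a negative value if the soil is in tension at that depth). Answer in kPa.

K_a = (1 − sin φ)/(1 + sin φ) = 0.2234.
σ_a = K_a γ z − 2c√K_a = 0.2234×20.6×2.6 − 2×14×0.4727 = -1.268 kPa.

-1.27 kPa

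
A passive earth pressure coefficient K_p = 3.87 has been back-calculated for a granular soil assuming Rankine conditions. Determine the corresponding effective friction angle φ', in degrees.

36.1°

K_p = (1+sin φ)/(1−sin φ) ⇒ sin φ = (K_p − 1)/(K_p + 1) = 0.5893.
φ = arcsin(0.5893) = 36.11°.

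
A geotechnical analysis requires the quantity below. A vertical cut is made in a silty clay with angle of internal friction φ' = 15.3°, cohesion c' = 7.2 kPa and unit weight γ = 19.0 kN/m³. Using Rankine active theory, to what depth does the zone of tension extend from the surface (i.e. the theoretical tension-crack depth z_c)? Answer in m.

K_a = tan²(45° − 15.3°/2) = 0.5824; √K_a = 0.7632.
The active pressure is zero where K_a γ z = 2c√K_a, so z_c = 2c/(γ√K_a) = 2×7.2/(19.0×0.7632) = 0.9931 m.

0.993 m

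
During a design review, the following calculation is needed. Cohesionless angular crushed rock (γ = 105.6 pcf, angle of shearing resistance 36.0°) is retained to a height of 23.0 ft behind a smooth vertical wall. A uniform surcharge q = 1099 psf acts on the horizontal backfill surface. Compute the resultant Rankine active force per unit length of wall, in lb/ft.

K_a = tan²(45° − φ/2) = 0.2596.
Soil triangle: ½ K_a γ H² = 0.5×0.2596×105.6×23.0² = 7251 lb/ft.
Surcharge rectangle: K_a q H = 0.2596×1099×23.0 = 6562 lb/ft.
Total = 7251 + 6562 = 13810 lb/ft.

13800 lb/ft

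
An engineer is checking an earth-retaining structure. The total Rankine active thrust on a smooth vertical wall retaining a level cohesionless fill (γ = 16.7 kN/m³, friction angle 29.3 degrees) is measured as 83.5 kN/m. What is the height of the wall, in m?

5.40 m

K_a = 0.3428. P_a = ½ K_a γ H² ⇒ H = √(2P_a/(K_a γ)).
H = √(2×83.5/(0.3428×16.7)) = 5.401 m.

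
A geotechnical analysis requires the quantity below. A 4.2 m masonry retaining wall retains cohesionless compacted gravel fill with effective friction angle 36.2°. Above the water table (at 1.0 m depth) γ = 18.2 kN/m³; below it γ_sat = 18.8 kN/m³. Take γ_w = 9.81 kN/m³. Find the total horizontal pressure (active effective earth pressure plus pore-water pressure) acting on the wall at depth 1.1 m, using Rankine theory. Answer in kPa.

5.90 kPa

K_a = (1 − sin φ)/(1 + sin φ) = 0.2574.
γ' = 18.8 − 9.81 = 8.990 kN/m³.
Effective vertical stress at 1.1 m: σ'_v = 18.2×1.0 + 8.990×0.100 = 19.10 kPa.
σ'_h = K_a σ'_v = 0.2574 × 19.10 = 4.916 kPa; u = γ_w × 0.100 = 0.9810 kPa.
Total σ_h = 4.916 + 0.9810 = 5.897 kPa.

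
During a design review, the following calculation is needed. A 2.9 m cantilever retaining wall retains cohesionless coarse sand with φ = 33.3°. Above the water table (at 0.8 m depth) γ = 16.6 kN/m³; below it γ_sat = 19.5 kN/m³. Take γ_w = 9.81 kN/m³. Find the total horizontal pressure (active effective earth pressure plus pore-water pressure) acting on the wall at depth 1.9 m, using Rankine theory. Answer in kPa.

K_a = (1 − sin φ)/(1 + sin φ) = 0.2911.
γ' = 19.5 − 9.81 = 9.690 kN/m³.
Effective vertical stress at 1.9 m: σ'_v = 16.6×0.8 + 9.690×1.10 = 23.94 kPa.
σ'_h = K_a σ'_v = 0.2911 × 23.94 = 6.970 kPa; u = γ_w × 1.10 = 10.79 kPa.
Total σ_h = 6.970 + 10.79 = 17.76 kPa.

17.8 kPa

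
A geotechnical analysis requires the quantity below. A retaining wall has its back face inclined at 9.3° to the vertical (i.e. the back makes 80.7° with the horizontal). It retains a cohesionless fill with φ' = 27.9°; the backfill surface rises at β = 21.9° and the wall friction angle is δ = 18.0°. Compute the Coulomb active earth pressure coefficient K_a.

0.620

K_a = sin²(α+φ) / [sin²α · sin(α−δ) · (1 + √{sin(φ+δ)sin(φ−β) / (sin(α−δ)sin(α+β))})²].
With α = 80.7°, φ = 27.9°, δ = 18.0°, β = 21.9°: K_a = 0.6197.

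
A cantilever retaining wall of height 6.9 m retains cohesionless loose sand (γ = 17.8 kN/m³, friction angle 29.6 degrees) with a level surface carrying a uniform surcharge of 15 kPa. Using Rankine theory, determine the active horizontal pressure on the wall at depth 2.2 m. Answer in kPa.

18.3 kPa

K_a = (1 − sin φ)/(1 + sin φ) = 0.3387.
σ_v = γz + q = 17.8 × 2.2 + 15 = 54.16 kPa.
σ_h = K_a σ_v = 0.3387 × 54.16 = 18.35 kPa.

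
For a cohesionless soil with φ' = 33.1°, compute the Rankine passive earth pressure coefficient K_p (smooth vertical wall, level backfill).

3.41

K_p = (1 + sin φ)/(1 − sin φ) = tan²(45° + 33.1°/2) = 3.406.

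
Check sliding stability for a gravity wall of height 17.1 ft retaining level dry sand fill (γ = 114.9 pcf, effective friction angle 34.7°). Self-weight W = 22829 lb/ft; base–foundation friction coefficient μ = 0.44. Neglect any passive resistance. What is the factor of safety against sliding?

2.18

K_a = tan²(45° − 34.7°/2) = 0.2745.
P_a = ½K_aγH² = 0.5×0.2745×114.9×17.1² = 4611 lb/ft, acting at H/3 = 5.700 ft above the base.
FS_sliding = μW / P_a = 0.44×22829 / 4611 = 2.179.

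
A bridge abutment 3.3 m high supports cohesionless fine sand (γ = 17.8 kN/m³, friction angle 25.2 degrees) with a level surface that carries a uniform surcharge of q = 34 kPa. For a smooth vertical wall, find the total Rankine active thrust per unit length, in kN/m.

84.2 kN/m

K_a = tan²(45° − φ/2) = 0.4027.
Soil triangle: ½ K_a γ H² = 0.5×0.4027×17.8×3.3² = 39.03 kN/m.
Surcharge rectangle: K_a q H = 0.4027×34×3.3 = 45.19 kN/m.
Total = 39.03 + 45.19 = 84.22 kN/m.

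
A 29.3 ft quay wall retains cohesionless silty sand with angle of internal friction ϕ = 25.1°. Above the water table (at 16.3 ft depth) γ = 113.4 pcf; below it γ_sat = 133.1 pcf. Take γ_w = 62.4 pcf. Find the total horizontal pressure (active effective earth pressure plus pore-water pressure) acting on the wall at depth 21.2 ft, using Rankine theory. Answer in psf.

1190 psf

K_a = (1 − sin φ)/(1 + sin φ) = 0.4043.
γ' = 133.1 − 62.4 = 70.70 pcf.
Effective vertical stress at 21.2 ft: σ'_v = 113.4×16.3 + 70.70×4.90 = 2195 psf.
σ'_h = K_a σ'_v = 0.4043 × 2195 = 887.4 psf; u = γ_w × 4.90 = 305.8 psf.
Total σ_h = 887.4 + 305.8 = 1193 psf.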